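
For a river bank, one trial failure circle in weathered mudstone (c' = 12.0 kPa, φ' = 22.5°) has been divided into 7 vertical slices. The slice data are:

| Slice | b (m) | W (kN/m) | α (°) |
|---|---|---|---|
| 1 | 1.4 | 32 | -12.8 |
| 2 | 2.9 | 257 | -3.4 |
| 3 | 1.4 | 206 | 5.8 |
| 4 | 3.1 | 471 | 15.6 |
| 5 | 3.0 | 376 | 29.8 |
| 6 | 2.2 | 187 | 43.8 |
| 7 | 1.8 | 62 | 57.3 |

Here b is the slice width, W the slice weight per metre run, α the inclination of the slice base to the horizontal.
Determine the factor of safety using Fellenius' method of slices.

FS = 1.67

Ordinary method of slices: FS = Σ[c'·Δl_i + (W_i cosα_i)·tanφ'] / Σ W_i sinα_i, with Δl_i = b_i / cosα_i.
Slice 1: Δl = 1.4/cos(-12.8°) = 1.436 m; N'_1 = 32·cos(-12.8°) = 31.2; c'Δl = 17.23; W sinα = -7.1
Slice 2: Δl = 2.9/cos(-3.4°) = 2.905 m; N'_2 = 257·cos(-3.4°) = 256.5; c'Δl = 34.86; W sinα = -15.2
Slice 3: Δl = 1.4/cos5.8° = 1.407 m; N'_3 = 206·cos5.8° = 204.9; c'Δl = 16.89; W sinα = 20.8
Slice 4: Δl = 3.1/cos15.6° = 3.219 m; N'_4 = 471·cos15.6° = 453.6; c'Δl = 38.62; W sinα = 126.7
Slice 5: Δl = 3.0/cos29.8° = 3.457 m; N'_5 = 376·cos29.8° = 326.3; c'Δl = 41.49; W sinα = 186.9
Slice 6: Δl = 2.2/cos43.8° = 3.048 m; N'_6 = 187·cos43.8° = 135.0; c'Δl = 36.58; W sinα = 129.4
Slice 7: Δl = 1.8/cos57.3° = 3.332 m; N'_7 = 62·cos57.3° = 33.5; c'Δl = 39.98; W sinα = 52.2
Σc'Δl = 225.6 kN/m; ΣN' = 1441.1 kN/m; ΣW sinα = 493.6 kN/m
Resisting = 225.6 + 1441.1·tan22.5° = 225.6 + 596.9 = 822.6 kN/m
FS = 822.6 / 493.6 = 1.666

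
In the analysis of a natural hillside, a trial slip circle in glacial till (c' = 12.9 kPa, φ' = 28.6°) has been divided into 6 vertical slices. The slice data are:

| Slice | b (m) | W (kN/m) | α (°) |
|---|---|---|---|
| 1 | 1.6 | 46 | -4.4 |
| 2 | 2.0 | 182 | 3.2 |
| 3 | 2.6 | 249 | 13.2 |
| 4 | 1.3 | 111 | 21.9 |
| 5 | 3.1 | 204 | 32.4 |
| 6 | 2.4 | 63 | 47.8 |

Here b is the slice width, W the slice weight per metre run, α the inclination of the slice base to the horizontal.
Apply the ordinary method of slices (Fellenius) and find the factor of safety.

Ordinary method of slices: FS = Σ[c'·Δl_i + (W_i cosα_i)·tanφ'] / Σ W_i sinα_i, with Δl_i = b_i / cosα_i.
Slice 1: Δl = 1.6/cos(-4.4°) = 1.605 m; N'_1 = 46·cos(-4.4°) = 45.9; c'Δl = 20.70; W sinα = -3.5
Slice 2: Δl = 2.0/cos3.2° = 2.003 m; N'_2 = 182·cos3.2° = 181.7; c'Δl = 25.84; W sinα = 10.2
Slice 3: Δl = 2.6/cos13.2° = 2.671 m; N'_3 = 249·cos13.2° = 242.4; c'Δl = 34.45; W sinα = 56.9
Slice 4: Δl = 1.3/cos21.9° = 1.401 m; N'_4 = 111·cos21.9° = 103.0; c'Δl = 18.07; W sinα = 41.4
Slice 5: Δl = 3.1/cos32.4° = 3.672 m; N'_5 = 204·cos32.4° = 172.2; c'Δl = 47.36; W sinα = 109.3
Slice 6: Δl = 2.4/cos47.8° = 3.573 m; N'_6 = 63·cos47.8° = 42.3; c'Δl = 46.09; W sinα = 46.7
Σc'Δl = 192.5 kN/m; ΣN' = 787.6 kN/m; ΣW sinα = 260.9 kN/m
Resisting = 192.5 + 787.6·tan28.6° = 192.5 + 429.4 = 621.9 kN/m
FS = 621.9 / 260.9 = 2.384

FS = 2.38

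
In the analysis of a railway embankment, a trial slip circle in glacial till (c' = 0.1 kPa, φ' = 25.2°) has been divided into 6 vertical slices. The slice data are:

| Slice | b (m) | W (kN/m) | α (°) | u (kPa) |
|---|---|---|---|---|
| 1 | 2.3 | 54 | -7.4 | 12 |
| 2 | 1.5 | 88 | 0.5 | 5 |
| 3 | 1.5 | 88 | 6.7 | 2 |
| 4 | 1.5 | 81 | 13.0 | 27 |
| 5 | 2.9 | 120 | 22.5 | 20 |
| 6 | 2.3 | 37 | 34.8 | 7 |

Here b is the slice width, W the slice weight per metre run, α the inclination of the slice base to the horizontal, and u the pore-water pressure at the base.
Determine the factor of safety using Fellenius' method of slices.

Ordinary method of slices: FS = Σ[c'·Δl_i + (W_i cosα_i − u_i·Δl_i)·tanφ'] / Σ W_i sinα_i, with Δl_i = b_i / cosα_i.
Slice 1: Δl = 2.3/cos(-7.4°) = 2.319 m; N'_1 = 54·cos(-7.4°) − 12·2.319 = 25.7; c'Δl = 0.23; W sinα = -7.0
Slice 2: Δl = 1.5/cos0.5° = 1.500 m; N'_2 = 88·cos0.5° − 5·1.500 = 80.5; c'Δl = 0.15; W sinα = 0.8
Slice 3: Δl = 1.5/cos6.7° = 1.510 m; N'_3 = 88·cos6.7° − 2·1.510 = 84.4; c'Δl = 0.15; W sinα = 10.3
Slice 4: Δl = 1.5/cos13.0° = 1.539 m; N'_4 = 81·cos13.0° − 27·1.539 = 37.4; c'Δl = 0.15; W sinα = 18.2
Slice 5: Δl = 2.9/cos22.5° = 3.139 m; N'_5 = 120·cos22.5° − 20·3.139 = 48.1; c'Δl = 0.31; W sinα = 45.9
Slice 6: Δl = 2.3/cos34.8° = 2.801 m; N'_6 = 37·cos34.8° − 7·2.801 = 10.8; c'Δl = 0.28; W sinα = 21.1
Σc'Δl = 1.3 kN/m; ΣN' = 286.8 kN/m; ΣW sinα = 89.3 kN/m
Resisting = 1.3 + 286.8·tan25.2° = 1.3 + 135.0 = 136.2 kN/m
FS = 136.2 / 89.3 = 1.525

FS = 1.53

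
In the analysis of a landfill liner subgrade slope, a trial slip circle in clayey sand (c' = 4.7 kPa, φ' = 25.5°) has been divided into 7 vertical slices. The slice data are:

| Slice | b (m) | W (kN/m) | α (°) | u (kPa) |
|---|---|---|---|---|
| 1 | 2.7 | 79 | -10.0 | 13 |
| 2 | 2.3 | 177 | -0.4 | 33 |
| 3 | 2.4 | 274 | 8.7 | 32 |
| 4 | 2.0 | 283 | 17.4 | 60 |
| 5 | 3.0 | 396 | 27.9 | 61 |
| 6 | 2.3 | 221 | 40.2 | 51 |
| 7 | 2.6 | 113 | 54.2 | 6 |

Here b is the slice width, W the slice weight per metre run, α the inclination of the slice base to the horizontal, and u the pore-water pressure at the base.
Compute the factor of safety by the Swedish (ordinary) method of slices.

FS = 0.79

Ordinary method of slices: FS = Σ[c'·Δl_i + (W_i cosα_i − u_i·Δl_i)·tanφ'] / Σ W_i sinα_i, with Δl_i = b_i / cosα_i.
Slice 1: Δl = 2.7/cos(-10.0°) = 2.742 m; N'_1 = 79·cos(-10.0°) − 13·2.742 = 42.2; c'Δl = 12.89; W sinα = -13.7
Slice 2: Δl = 2.3/cos(-0.4°) = 2.300 m; N'_2 = 177·cos(-0.4°) − 33·2.300 = 101.1; c'Δl = 10.81; W sinα = -1.2
Slice 3: Δl = 2.4/cos8.7° = 2.428 m; N'_3 = 274·cos8.7° − 32·2.428 = 193.2; c'Δl = 11.41; W sinα = 41.4
Slice 4: Δl = 2.0/cos17.4° = 2.096 m; N'_4 = 283·cos17.4° − 60·2.096 = 144.3; c'Δl = 9.85; W sinα = 84.6
Slice 5: Δl = 3.0/cos27.9° = 3.395 m; N'_5 = 396·cos27.9° − 61·3.395 = 142.9; c'Δl = 15.95; W sinα = 185.3
Slice 6: Δl = 2.3/cos40.2° = 3.011 m; N'_6 = 221·cos40.2° − 51·3.011 = 15.2; c'Δl = 14.15; W sinα = 142.6
Slice 7: Δl = 2.6/cos54.2° = 4.445 m; N'_7 = 113·cos54.2° − 6·4.445 = 39.4; c'Δl = 20.89; W sinα = 91.7
Σc'Δl = 96.0 kN/m; ΣN' = 678.3 kN/m; ΣW sinα = 530.7 kN/m
Resisting = 96.0 + 678.3·tan25.5° = 96.0 + 323.5 = 419.5 kN/m
FS = 419.5 / 530.7 = 0.790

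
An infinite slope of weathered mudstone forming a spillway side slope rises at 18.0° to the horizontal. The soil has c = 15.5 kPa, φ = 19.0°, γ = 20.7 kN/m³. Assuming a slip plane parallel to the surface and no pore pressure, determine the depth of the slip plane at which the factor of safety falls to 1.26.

Setting FS = 1.26 in FS = [c + γz cos²β tanφ] / [γz sinβ cosβ] and solving for z:
z = c / [γ cosβ (FS·sinβ − cosβ·tanφ)]
  = 15.5 / [20.7·cos18.0°·(1.26·sin18.0° − cos18.0°·tan19.0°)]
  = 15.5 / [20.7·0.9511·(1.26·0.3090 − 0.9511·0.3443)]
  = 15.5 / 1.2183 = 12.722 m

z = 12.72 m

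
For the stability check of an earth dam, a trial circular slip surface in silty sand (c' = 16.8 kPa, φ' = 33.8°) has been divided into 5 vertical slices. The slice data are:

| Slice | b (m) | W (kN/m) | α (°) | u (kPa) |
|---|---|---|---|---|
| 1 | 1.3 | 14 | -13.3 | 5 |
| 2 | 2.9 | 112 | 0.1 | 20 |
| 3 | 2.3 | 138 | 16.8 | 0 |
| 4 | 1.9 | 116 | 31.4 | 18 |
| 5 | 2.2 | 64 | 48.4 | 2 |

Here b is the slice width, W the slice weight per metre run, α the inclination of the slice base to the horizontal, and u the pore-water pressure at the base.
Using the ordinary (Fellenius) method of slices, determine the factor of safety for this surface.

FS = 2.74

Ordinary method of slices: FS = Σ[c'·Δl_i + (W_i cosα_i − u_i·Δl_i)·tanφ'] / Σ W_i sinα_i, with Δl_i = b_i / cosα_i.
Slice 1: Δl = 1.3/cos(-13.3°) = 1.336 m; N'_1 = 14·cos(-13.3°) − 5·1.336 = 6.9; c'Δl = 22.44; W sinα = -3.2
Slice 2: Δl = 2.9/cos0.1° = 2.900 m; N'_2 = 112·cos0.1° − 20·2.900 = 54.0; c'Δl = 48.72; W sinα = 0.2
Slice 3: Δl = 2.3/cos16.8° = 2.403 m; N'_3 = 138·cos16.8° − 0·2.403 = 132.1; c'Δl = 40.36; W sinα = 39.9
Slice 4: Δl = 1.9/cos31.4° = 2.226 m; N'_4 = 116·cos31.4° − 18·2.226 = 58.9; c'Δl = 37.40; W sinα = 60.4
Slice 5: Δl = 2.2/cos48.4° = 3.314 m; N'_5 = 64·cos48.4° − 2·3.314 = 35.9; c'Δl = 55.67; W sinα = 47.9
Σc'Δl = 204.6 kN/m; ΣN' = 287.9 kN/m; ΣW sinα = 145.2 kN/m
Resisting = 204.6 + 287.9·tan33.8° = 204.6 + 192.7 = 397.3 kN/m
FS = 397.3 / 145.2 = 2.737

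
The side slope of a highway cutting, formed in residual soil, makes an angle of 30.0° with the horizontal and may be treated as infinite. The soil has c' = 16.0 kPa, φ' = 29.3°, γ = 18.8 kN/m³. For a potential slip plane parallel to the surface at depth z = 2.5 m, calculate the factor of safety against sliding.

FS = 1.76

For an infinite slope with a slip plane parallel to the surface (no pore pressure): FS = [c' + γz cos²β tanφ'] / [γz sinβ cosβ].
γz = 18.8·2.5 = 47.00 kN/m²
Numerator = 16.0 + 47.00·cos²30.0°·tan29.3° = 16.0 + 47.00·0.7500·0.5612 = 35.781 kPa
Denominator = 47.00·sin30.0°·cos30.0° = 47.00·0.5000·0.8660 = 20.352 kPa
FS = 35.781 / 20.352 = 1.758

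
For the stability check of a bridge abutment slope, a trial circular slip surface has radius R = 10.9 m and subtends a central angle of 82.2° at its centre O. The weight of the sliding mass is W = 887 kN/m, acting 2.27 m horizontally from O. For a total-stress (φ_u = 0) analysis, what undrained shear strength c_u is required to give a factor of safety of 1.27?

FS = c_u·L_a·R / (W·d), so c_u = FS·W·d / (L_a·R).
Arc length L_a = R·θ = 10.9·(82.2°·π/180) = 10.9·1.4347 = 15.64 m
c_u = 1.27·887·2.27 / (15.64·10.9) = 2557.1 / 170.45 = 15.00 kPa

c_u = 15.0 kPa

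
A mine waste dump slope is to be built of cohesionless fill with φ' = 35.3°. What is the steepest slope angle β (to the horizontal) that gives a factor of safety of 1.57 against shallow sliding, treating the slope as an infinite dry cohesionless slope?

β = 24.3°

For an infinite dry cohesionless slope FS = tanφ'/tanβ, so tanβ = tanφ' / FS.
tanβ = tan35.3° / 1.57 = 0.7080 / 1.57 = 0.4510
β = arctan(0.4510) = 24.27°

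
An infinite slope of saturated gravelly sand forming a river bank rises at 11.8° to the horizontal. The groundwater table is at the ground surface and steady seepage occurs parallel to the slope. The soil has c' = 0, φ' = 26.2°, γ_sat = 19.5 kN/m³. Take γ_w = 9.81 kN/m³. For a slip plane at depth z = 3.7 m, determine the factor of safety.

With seepage parallel to the slope and the water table at the surface, the effective normal stress on the slip plane uses the buoyant unit weight γ' = γ_sat − γ_w while the driving shear stress uses γ_sat:
FS = [c' + γ' z cos²β tanφ'] / [γ_sat z sinβ cosβ]
(For c' = 0 this reduces to FS = (γ'/γ_sat)·tanφ'/tanβ.)
γ' = 19.5 − 9.81 = 9.69 kN/m³
Numerator = 0.0 + 9.69·3.7·cos²11.8°·tan26.2° = 0.0 + 9.69·3.7·0.9582·0.4921 = 16.904 kPa
Denominator = 19.5·3.7·sin11.8°·cos11.8° = 19.5·3.7·0.2045·0.9789 = 14.443 kPa
FS = 16.904 / 14.443 = 1.170

FS = 1.17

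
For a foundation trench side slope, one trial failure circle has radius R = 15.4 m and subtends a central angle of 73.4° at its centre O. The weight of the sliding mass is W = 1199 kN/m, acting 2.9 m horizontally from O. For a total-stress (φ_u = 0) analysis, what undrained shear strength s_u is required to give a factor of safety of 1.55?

s_u = 17.7 kPa

FS = s_u·L_a·R / (W·d), so s_u = FS·W·d / (L_a·R).
Arc length L_a = R·θ = 15.4·(73.4°·π/180) = 15.4·1.2811 = 19.73 m
s_u = 1.55·1199·2.9 / (19.73·15.4) = 5389.5 / 303.82 = 17.74 kPa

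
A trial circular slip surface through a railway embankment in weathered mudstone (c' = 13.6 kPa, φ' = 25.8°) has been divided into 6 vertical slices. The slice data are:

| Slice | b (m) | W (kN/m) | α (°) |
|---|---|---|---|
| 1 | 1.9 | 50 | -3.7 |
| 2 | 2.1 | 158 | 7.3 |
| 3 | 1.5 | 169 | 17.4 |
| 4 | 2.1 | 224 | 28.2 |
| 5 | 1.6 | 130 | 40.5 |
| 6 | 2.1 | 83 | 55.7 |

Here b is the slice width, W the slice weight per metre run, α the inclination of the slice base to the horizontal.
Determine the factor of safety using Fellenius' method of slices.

Ordinary method of slices: FS = Σ[c'·Δl_i + (W_i cosα_i)·tanφ'] / Σ W_i sinα_i, with Δl_i = b_i / cosα_i.
Slice 1: Δl = 1.9/cos(-3.7°) = 1.904 m; N'_1 = 50·cos(-3.7°) = 49.9; c'Δl = 25.89; W sinα = -3.2
Slice 2: Δl = 2.1/cos7.3° = 2.117 m; N'_2 = 158·cos7.3° = 156.7; c'Δl = 28.79; W sinα = 20.1
Slice 3: Δl = 1.5/cos17.4° = 1.572 m; N'_3 = 169·cos17.4° = 161.3; c'Δl = 21.38; W sinα = 50.5
Slice 4: Δl = 2.1/cos28.2° = 2.383 m; N'_4 = 224·cos28.2° = 197.4; c'Δl = 32.41; W sinα = 105.9
Slice 5: Δl = 1.6/cos40.5° = 2.104 m; N'_5 = 130·cos40.5° = 98.9; c'Δl = 28.62; W sinα = 84.4
Slice 6: Δl = 2.1/cos55.7° = 3.727 m; N'_6 = 83·cos55.7° = 46.8; c'Δl = 50.68; W sinα = 68.6
Σc'Δl = 187.8 kN/m; ΣN' = 710.9 kN/m; ΣW sinα = 326.2 kN/m
Resisting = 187.8 + 710.9·tan25.8° = 187.8 + 343.7 = 531.4 kN/m
FS = 531.4 / 326.2 = 1.629

FS = 1.63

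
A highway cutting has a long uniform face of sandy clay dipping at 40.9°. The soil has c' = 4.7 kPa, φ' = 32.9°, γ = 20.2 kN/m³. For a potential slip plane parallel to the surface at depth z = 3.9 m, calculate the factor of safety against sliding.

FS = 0.87

For an infinite slope with a slip plane parallel to the surface (no pore pressure): FS = [c' + γz cos²β tanφ'] / [γz sinβ cosβ].
γz = 20.2·3.9 = 78.78 kN/m²
Numerator = 4.7 + 78.78·cos²40.9°·tan32.9° = 4.7 + 78.78·0.5713·0.6469 = 33.817 kPa
Denominator = 78.78·sin40.9°·cos40.9° = 78.78·0.6547·0.7559 = 38.987 kPa
FS = 33.817 / 38.987 = 0.867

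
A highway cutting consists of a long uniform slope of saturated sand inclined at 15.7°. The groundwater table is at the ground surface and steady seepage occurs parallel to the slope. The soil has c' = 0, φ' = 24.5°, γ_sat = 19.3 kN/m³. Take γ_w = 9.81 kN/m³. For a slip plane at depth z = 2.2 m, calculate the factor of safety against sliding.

With seepage parallel to the slope and the water table at the surface, the effective normal stress on the slip plane uses the buoyant unit weight γ' = γ_sat − γ_w while the driving shear stress uses γ_sat:
FS = [c' + γ' z cos²β tanφ'] / [γ_sat z sinβ cosβ]
(For c' = 0 this reduces to FS = (γ'/γ_sat)·tanφ'/tanβ.)
γ' = 19.3 − 9.81 = 9.49 kN/m³
Numerator = 0.0 + 9.49·2.2·cos²15.7°·tan24.5° = 0.0 + 9.49·2.2·0.9268·0.4557 = 8.818 kPa
Denominator = 19.3·2.2·sin15.7°·cos15.7° = 19.3·2.2·0.2706·0.9627 = 11.061 kPa
FS = 8.818 / 11.061 = 0.797

FS = 0.80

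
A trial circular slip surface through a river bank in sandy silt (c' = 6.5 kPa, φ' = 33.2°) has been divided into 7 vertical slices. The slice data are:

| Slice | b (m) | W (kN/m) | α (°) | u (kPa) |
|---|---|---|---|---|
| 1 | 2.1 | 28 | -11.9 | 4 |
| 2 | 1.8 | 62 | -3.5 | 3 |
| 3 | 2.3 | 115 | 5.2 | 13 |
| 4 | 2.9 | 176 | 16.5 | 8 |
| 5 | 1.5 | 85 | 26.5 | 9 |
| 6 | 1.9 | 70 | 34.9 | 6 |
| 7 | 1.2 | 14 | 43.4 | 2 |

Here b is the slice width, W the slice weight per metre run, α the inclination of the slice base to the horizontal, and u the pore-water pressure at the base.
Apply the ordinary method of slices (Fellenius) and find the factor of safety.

FS = 2.67

Ordinary method of slices: FS = Σ[c'·Δl_i + (W_i cosα_i − u_i·Δl_i)·tanφ'] / Σ W_i sinα_i, with Δl_i = b_i / cosα_i.
Slice 1: Δl = 2.1/cos(-11.9°) = 2.146 m; N'_1 = 28·cos(-11.9°) − 4·2.146 = 18.8; c'Δl = 13.95; W sinα = -5.8
Slice 2: Δl = 1.8/cos(-3.5°) = 1.803 m; N'_2 = 62·cos(-3.5°) − 3·1.803 = 56.5; c'Δl = 11.72; W sinα = -3.8
Slice 3: Δl = 2.3/cos5.2° = 2.310 m; N'_3 = 115·cos5.2° − 13·2.310 = 84.5; c'Δl = 15.01; W sinα = 10.4
Slice 4: Δl = 2.9/cos16.5° = 3.025 m; N'_4 = 176·cos16.5° − 8·3.025 = 144.6; c'Δl = 19.66; W sinα = 50.0
Slice 5: Δl = 1.5/cos26.5° = 1.676 m; N'_5 = 85·cos26.5° − 9·1.676 = 61.0; c'Δl = 10.89; W sinα = 37.9
Slice 6: Δl = 1.9/cos34.9° = 2.317 m; N'_6 = 70·cos34.9° − 6·2.317 = 43.5; c'Δl = 15.06; W sinα = 40.1
Slice 7: Δl = 1.2/cos43.4° = 1.652 m; N'_7 = 14·cos43.4° − 2·1.652 = 6.9; c'Δl = 10.74; W sinα = 9.6
Σc'Δl = 97.0 kN/m; ΣN' = 415.7 kN/m; ΣW sinα = 138.4 kN/m
Resisting = 97.0 + 415.7·tan33.2° = 97.0 + 272.0 = 369.1 kN/m
FS = 369.1 / 138.4 = 2.666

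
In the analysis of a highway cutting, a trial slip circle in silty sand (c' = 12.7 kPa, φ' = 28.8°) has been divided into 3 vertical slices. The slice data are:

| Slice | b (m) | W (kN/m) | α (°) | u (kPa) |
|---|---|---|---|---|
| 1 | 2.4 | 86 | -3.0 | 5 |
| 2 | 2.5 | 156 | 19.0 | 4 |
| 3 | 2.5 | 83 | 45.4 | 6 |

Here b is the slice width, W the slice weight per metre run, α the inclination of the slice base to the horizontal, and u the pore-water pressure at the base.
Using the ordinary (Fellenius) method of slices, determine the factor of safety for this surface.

Ordinary method of slices: FS = Σ[c'·Δl_i + (W_i cosα_i − u_i·Δl_i)·tanφ'] / Σ W_i sinα_i, with Δl_i = b_i / cosα_i.
Slice 1: Δl = 2.4/cos(-3.0°) = 2.403 m; N'_1 = 86·cos(-3.0°) − 5·2.403 = 73.9; c'Δl = 30.52; W sinα = -4.5
Slice 2: Δl = 2.5/cos19.0° = 2.644 m; N'_2 = 156·cos19.0° − 4·2.644 = 136.9; c'Δl = 33.58; W sinα = 50.8
Slice 3: Δl = 2.5/cos45.4° = 3.560 m; N'_3 = 83·cos45.4° − 6·3.560 = 36.9; c'Δl = 45.22; W sinα = 59.1
Σc'Δl = 109.3 kN/m; ΣN' = 247.7 kN/m; ΣW sinα = 105.4 kN/m
Resisting = 109.3 + 247.7·tan28.8° = 109.3 + 136.2 = 245.5 kN/m
FS = 245.5 / 105.4 = 2.330

FS = 2.33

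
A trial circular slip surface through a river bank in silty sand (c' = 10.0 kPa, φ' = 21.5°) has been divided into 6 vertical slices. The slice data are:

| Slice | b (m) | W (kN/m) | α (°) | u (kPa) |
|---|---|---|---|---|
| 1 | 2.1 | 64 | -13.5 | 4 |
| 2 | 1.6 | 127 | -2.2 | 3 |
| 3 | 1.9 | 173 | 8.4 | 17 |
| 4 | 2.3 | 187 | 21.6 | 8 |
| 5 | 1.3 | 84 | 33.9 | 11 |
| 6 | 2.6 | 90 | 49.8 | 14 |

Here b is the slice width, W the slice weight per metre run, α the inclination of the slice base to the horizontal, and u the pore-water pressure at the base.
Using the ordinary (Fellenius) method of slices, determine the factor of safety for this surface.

Ordinary method of slices: FS = Σ[c'·Δl_i + (W_i cosα_i − u_i·Δl_i)·tanφ'] / Σ W_i sinα_i, with Δl_i = b_i / cosα_i.
Slice 1: Δl = 2.1/cos(-13.5°) = 2.160 m; N'_1 = 64·cos(-13.5°) − 4·2.160 = 53.6; c'Δl = 21.60; W sinα = -14.9
Slice 2: Δl = 1.6/cos(-2.2°) = 1.601 m; N'_2 = 127·cos(-2.2°) − 3·1.601 = 122.1; c'Δl = 16.01; W sinα = -4.9
Slice 3: Δl = 1.9/cos8.4° = 1.921 m; N'_3 = 173·cos8.4° − 17·1.921 = 138.5; c'Δl = 19.21; W sinα = 25.3
Slice 4: Δl = 2.3/cos21.6° = 2.474 m; N'_4 = 187·cos21.6° − 8·2.474 = 154.1; c'Δl = 24.74; W sinα = 68.8
Slice 5: Δl = 1.3/cos33.9° = 1.566 m; N'_5 = 84·cos33.9° − 11·1.566 = 52.5; c'Δl = 15.66; W sinα = 46.9
Slice 6: Δl = 2.6/cos49.8° = 4.028 m; N'_6 = 90·cos49.8° − 14·4.028 = 1.7; c'Δl = 40.28; W sinα = 68.7
Σc'Δl = 137.5 kN/m; ΣN' = 522.5 kN/m; ΣW sinα = 189.9 kN/m
Resisting = 137.5 + 522.5·tan21.5° = 137.5 + 205.8 = 343.3 kN/m
FS = 343.3 / 189.9 = 1.808

FS = 1.81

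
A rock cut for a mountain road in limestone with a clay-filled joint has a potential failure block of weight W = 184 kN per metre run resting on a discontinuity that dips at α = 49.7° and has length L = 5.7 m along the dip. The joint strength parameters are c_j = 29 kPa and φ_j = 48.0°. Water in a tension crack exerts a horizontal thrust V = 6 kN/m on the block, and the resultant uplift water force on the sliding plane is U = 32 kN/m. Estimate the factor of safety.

FS = 1.78

Resolving the block weight along and normal to the plane and applying the Mohr–Coulomb strength on the joint:
N' = W cosα − U − V sinα = 184·cos49.7° − 32 − 6·sin49.7° = 82.4 kN/m
Driving force T = W sinα + V cosα = 184·sin49.7° + 6·cos49.7° = 144.2 kN/m
Resisting force R = c_j·L + N'·tanφ_j = 29·5.7 + 82.4·tan48.0° = 165.3 + 91.6 = 256.9 kN/m
FS = R / T = 256.9 / 144.2 = 1.781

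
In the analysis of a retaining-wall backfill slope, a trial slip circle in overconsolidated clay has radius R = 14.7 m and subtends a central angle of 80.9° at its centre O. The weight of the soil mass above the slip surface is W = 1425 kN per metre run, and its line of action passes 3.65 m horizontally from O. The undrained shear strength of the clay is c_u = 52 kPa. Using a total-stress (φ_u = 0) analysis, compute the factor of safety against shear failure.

FS = 3.05

Taking moments about the centre O, the resisting moment is provided by the undrained shear strength acting along the arc:
Arc length L_a = R·θ = 14.7·(80.9°·π/180) = 14.7·1.4120 = 20.76 m
M_R = c_u·L_a·R = 52·20.76·14.7 = 15865.9 kN·m/m
M_D = W·d = 1425·3.65 = 5201.2 kN·m/m
FS = M_R / M_D = 15865.9 / 5201.2 = 3.050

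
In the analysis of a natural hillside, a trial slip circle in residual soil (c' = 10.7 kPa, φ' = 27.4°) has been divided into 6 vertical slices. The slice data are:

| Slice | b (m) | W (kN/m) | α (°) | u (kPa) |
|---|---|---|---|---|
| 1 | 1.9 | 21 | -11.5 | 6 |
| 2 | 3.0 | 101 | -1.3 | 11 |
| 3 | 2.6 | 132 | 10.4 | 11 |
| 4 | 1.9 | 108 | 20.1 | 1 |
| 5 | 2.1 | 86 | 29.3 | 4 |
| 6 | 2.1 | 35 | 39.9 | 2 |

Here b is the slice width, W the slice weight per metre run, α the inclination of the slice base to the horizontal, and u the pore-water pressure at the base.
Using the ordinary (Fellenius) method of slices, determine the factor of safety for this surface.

FS = 2.91

Ordinary method of slices: FS = Σ[c'·Δl_i + (W_i cosα_i − u_i·Δl_i)·tanφ'] / Σ W_i sinα_i, with Δl_i = b_i / cosα_i.
Slice 1: Δl = 1.9/cos(-11.5°) = 1.939 m; N'_1 = 21·cos(-11.5°) − 6·1.939 = 8.9; c'Δl = 20.75; W sinα = -4.2
Slice 2: Δl = 3.0/cos(-1.3°) = 3.001 m; N'_2 = 101·cos(-1.3°) − 11·3.001 = 68.0; c'Δl = 32.11; W sinα = -2.3
Slice 3: Δl = 2.6/cos10.4° = 2.643 m; N'_3 = 132·cos10.4° − 11·2.643 = 100.8; c'Δl = 28.28; W sinα = 23.8
Slice 4: Δl = 1.9/cos20.1° = 2.023 m; N'_4 = 108·cos20.1° − 1·2.023 = 99.4; c'Δl = 21.65; W sinα = 37.1
Slice 5: Δl = 2.1/cos29.3° = 2.408 m; N'_5 = 86·cos29.3° − 4·2.408 = 65.4; c'Δl = 25.77; W sinα = 42.1
Slice 6: Δl = 2.1/cos39.9° = 2.737 m; N'_6 = 35·cos39.9° − 2·2.737 = 21.4; c'Δl = 29.29; W sinα = 22.5
Σc'Δl = 157.8 kN/m; ΣN' = 363.8 kN/m; ΣW sinα = 119.0 kN/m
Resisting = 157.8 + 363.8·tan27.4° = 157.8 + 188.6 = 346.4 kN/m
FS = 346.4 / 119.0 = 2.911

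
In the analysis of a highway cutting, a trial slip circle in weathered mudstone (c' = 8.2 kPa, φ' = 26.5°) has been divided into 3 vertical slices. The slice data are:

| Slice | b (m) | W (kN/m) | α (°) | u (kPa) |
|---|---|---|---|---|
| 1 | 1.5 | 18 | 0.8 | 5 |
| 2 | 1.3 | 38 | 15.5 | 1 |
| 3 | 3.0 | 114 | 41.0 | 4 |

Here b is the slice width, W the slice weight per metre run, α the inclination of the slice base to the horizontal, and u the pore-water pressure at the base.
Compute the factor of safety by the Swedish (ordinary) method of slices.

Ordinary method of slices: FS = Σ[c'·Δl_i + (W_i cosα_i − u_i·Δl_i)·tanφ'] / Σ W_i sinα_i, with Δl_i = b_i / cosα_i.
Slice 1: Δl = 1.5/cos0.8° = 1.500 m; N'_1 = 18·cos0.8° − 5·1.500 = 10.5; c'Δl = 12.30; W sinα = 0.3
Slice 2: Δl = 1.3/cos15.5° = 1.349 m; N'_2 = 38·cos15.5° − 1·1.349 = 35.3; c'Δl = 11.06; W sinα = 10.2
Slice 3: Δl = 3.0/cos41.0° = 3.975 m; N'_3 = 114·cos41.0° − 4·3.975 = 70.1; c'Δl = 32.60; W sinα = 74.8
Σc'Δl = 56.0 kN/m; ΣN' = 115.9 kN/m; ΣW sinα = 85.2 kN/m
Resisting = 56.0 + 115.9·tan26.5° = 56.0 + 57.8 = 113.7 kN/m
FS = 113.7 / 85.2 = 1.335

FS = 1.34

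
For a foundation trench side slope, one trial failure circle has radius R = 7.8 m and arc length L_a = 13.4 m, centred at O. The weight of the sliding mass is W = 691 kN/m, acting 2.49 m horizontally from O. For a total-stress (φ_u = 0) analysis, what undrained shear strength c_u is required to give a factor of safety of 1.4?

FS = c_u·L_a·R / (W·d), so c_u = FS·W·d / (L_a·R).
c_u = 1.4·691·2.49 / (13.40·7.8) = 2408.8 / 104.52 = 23.05 kPa

c_u = 23.0 kPa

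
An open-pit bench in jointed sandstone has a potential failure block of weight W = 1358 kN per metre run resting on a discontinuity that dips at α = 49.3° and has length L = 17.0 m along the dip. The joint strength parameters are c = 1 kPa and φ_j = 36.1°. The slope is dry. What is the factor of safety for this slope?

Resolving the block weight along and normal to the plane and applying the Mohr–Coulomb strength on the joint:
N' = W cosα = 1358·cos49.3° = 885.5 kN/m
Driving force T = W sinα = 1358·sin49.3° = 1029.5 kN/m
Resisting force R = c·L + N'·tanφ_j = 1·17.0 + 885.5·tan36.1° = 17.0 + 645.8 = 662.8 kN/m
FS = R / T = 662.8 / 1029.5 = 0.644

FS = 0.64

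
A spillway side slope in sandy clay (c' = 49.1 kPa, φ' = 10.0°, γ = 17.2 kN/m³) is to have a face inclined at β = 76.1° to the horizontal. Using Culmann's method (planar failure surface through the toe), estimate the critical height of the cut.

Culmann's analysis gives the critical failure plane at α_cr = (β + φ')/2 = (76.1 + 10.0)/2 = 43.0°, and the critical height
H_c = (4c'/γ) · sinβ cosφ' / [1 − cos(β − φ')]
    = (4·49.1/17.2) · sin76.1°·cos10.0° / [1 − cos(66.1°)]
    = 11.419 · 0.9707·0.9848 / [1 − 0.4051]
    = 11.419 · 0.9560 / 0.5949
    = 18.35 m

H_c = 18.35 m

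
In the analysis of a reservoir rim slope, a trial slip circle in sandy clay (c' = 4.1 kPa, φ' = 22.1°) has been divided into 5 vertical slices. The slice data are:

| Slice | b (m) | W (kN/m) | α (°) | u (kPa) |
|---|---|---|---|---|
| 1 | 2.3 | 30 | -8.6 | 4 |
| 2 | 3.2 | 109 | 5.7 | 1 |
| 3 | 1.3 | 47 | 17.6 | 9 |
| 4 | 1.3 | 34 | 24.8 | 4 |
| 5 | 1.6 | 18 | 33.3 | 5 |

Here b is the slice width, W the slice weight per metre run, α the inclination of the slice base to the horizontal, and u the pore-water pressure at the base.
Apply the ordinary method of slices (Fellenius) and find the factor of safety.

FS = 2.66

Ordinary method of slices: FS = Σ[c'·Δl_i + (W_i cosα_i − u_i·Δl_i)·tanφ'] / Σ W_i sinα_i, with Δl_i = b_i / cosα_i.
Slice 1: Δl = 2.3/cos(-8.6°) = 2.326 m; N'_1 = 30·cos(-8.6°) − 4·2.326 = 20.4; c'Δl = 9.54; W sinα = -4.5
Slice 2: Δl = 3.2/cos5.7° = 3.216 m; N'_2 = 109·cos5.7° − 1·3.216 = 105.2; c'Δl = 13.19; W sinα = 10.8
Slice 3: Δl = 1.3/cos17.6° = 1.364 m; N'_3 = 47·cos17.6° − 9·1.364 = 32.5; c'Δl = 5.59; W sinα = 14.2
Slice 4: Δl = 1.3/cos24.8° = 1.432 m; N'_4 = 34·cos24.8° − 4·1.432 = 25.1; c'Δl = 5.87; W sinα = 14.3
Slice 5: Δl = 1.6/cos33.3° = 1.914 m; N'_5 = 18·cos33.3° − 5·1.914 = 5.5; c'Δl = 7.85; W sinα = 9.9
Σc'Δl = 42.0 kN/m; ΣN' = 188.7 kN/m; ΣW sinα = 44.7 kN/m
Resisting = 42.0 + 188.7·tan22.1° = 42.0 + 76.6 = 118.7 kN/m
FS = 118.7 / 44.7 = 2.655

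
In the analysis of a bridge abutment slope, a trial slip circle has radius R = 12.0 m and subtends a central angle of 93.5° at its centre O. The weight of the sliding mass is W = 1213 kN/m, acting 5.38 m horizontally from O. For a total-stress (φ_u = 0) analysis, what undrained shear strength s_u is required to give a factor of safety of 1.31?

FS = s_u·L_a·R / (W·d), so s_u = FS·W·d / (L_a·R).
Arc length L_a = R·θ = 12.0·(93.5°·π/180) = 12.0·1.6319 = 19.58 m
s_u = 1.31·1213·5.38 / (19.58·12.0) = 8549.0 / 234.99 = 36.38 kPa

s_u = 36.4 kPa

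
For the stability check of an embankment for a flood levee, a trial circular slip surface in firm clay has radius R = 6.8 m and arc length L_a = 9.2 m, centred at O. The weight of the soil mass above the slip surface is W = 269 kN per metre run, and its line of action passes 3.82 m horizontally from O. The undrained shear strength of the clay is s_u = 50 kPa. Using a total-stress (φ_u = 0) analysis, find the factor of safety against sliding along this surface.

FS = 3.04

Taking moments about the centre O, the resisting moment is provided by the undrained shear strength acting along the arc:
M_R = s_u·L_a·R = 50·9.20·6.8 = 3128.0 kN·m/m
M_D = W·d = 269·3.82 = 1027.6 kN·m/m
FS = M_R / M_D = 3128.0 / 1027.6 = 3.044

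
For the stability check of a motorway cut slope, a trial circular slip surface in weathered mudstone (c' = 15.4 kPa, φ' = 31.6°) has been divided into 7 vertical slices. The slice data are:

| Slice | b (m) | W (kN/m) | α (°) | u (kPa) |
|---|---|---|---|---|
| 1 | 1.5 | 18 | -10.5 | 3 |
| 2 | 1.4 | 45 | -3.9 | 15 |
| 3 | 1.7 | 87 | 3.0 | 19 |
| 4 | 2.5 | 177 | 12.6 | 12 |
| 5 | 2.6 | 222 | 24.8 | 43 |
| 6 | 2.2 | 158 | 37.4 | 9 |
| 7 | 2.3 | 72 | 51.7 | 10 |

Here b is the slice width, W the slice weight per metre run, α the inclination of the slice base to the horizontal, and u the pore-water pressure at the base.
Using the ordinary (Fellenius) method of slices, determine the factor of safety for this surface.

FS = 1.82

Ordinary method of slices: FS = Σ[c'·Δl_i + (W_i cosα_i − u_i·Δl_i)·tanφ'] / Σ W_i sinα_i, with Δl_i = b_i / cosα_i.
Slice 1: Δl = 1.5/cos(-10.5°) = 1.526 m; N'_1 = 18·cos(-10.5°) − 3·1.526 = 13.1; c'Δl = 23.49; W sinα = -3.3
Slice 2: Δl = 1.4/cos(-3.9°) = 1.403 m; N'_2 = 45·cos(-3.9°) − 15·1.403 = 23.8; c'Δl = 21.61; W sinα = -3.1
Slice 3: Δl = 1.7/cos3.0° = 1.702 m; N'_3 = 87·cos3.0° − 19·1.702 = 54.5; c'Δl = 26.22; W sinα = 4.6
Slice 4: Δl = 2.5/cos12.6° = 2.562 m; N'_4 = 177·cos12.6° − 12·2.562 = 142.0; c'Δl = 39.45; W sinα = 38.6
Slice 5: Δl = 2.6/cos24.8° = 2.864 m; N'_5 = 222·cos24.8° − 43·2.864 = 78.4; c'Δl = 44.11; W sinα = 93.1
Slice 6: Δl = 2.2/cos37.4° = 2.769 m; N'_6 = 158·cos37.4° − 9·2.769 = 100.6; c'Δl = 42.65; W sinα = 96.0
Slice 7: Δl = 2.3/cos51.7° = 3.711 m; N'_7 = 72·cos51.7° − 10·3.711 = 7.5; c'Δl = 57.15; W sinα = 56.5
Σc'Δl = 254.7 kN/m; ΣN' = 420.0 kN/m; ΣW sinα = 282.4 kN/m
Resisting = 254.7 + 420.0·tan31.6° = 254.7 + 258.4 = 513.0 kN/m
FS = 513.0 / 282.4 = 1.817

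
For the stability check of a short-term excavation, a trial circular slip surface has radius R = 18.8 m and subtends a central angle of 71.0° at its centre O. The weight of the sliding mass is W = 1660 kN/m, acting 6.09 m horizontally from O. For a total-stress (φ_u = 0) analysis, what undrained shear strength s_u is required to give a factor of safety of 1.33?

FS = s_u·L_a·R / (W·d), so s_u = FS·W·d / (L_a·R).
Arc length L_a = R·θ = 18.8·(71.0°·π/180) = 18.8·1.2392 = 23.30 m
s_u = 1.33·1660·6.09 / (23.30·18.8) = 13445.5 / 437.98 = 30.70 kPa

s_u = 30.7 kPa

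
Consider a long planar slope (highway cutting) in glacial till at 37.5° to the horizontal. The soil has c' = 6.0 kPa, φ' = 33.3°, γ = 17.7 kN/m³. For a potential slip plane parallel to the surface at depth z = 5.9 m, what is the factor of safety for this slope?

For an infinite slope with a slip plane parallel to the surface (no pore pressure): FS = [c' + γz cos²β tanφ'] / [γz sinβ cosβ].
γz = 17.7·5.9 = 104.43 kN/m²
Numerator = 6.0 + 104.43·cos²37.5°·tan33.3° = 6.0 + 104.43·0.6294·0.6569 = 49.176 kPa
Denominator = 104.43·sin37.5°·cos37.5° = 104.43·0.6088·0.7934 = 50.436 kPa
FS = 49.176 / 50.436 = 0.975

FS = 0.98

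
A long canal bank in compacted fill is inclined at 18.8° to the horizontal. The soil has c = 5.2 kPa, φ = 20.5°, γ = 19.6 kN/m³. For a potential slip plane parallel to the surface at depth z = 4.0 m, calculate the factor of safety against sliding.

For an infinite slope with a slip plane parallel to the surface (no pore pressure): FS = [c + γz cos²β tanφ] / [γz sinβ cosβ].
γz = 19.6·4.0 = 78.40 kN/m²
Numerator = 5.2 + 78.40·cos²18.8°·tan20.5° = 5.2 + 78.40·0.8961·0.3739 = 31.468 kPa
Denominator = 78.40·sin18.8°·cos18.8° = 78.40·0.3223·0.9466 = 23.918 kPa
FS = 31.468 / 23.918 = 1.316

FS = 1.32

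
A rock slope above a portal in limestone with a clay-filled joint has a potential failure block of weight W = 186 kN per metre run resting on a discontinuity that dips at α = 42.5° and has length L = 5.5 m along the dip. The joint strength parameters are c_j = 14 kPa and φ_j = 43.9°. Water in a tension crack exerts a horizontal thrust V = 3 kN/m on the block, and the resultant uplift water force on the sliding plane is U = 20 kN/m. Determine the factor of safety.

FS = 1.47

Resolving the block weight along and normal to the plane and applying the Mohr–Coulomb strength on the joint:
N' = W cosα − U − V sinα = 186·cos42.5° − 20 − 3·sin42.5° = 115.1 kN/m
Driving force T = W sinα + V cosα = 186·sin42.5° + 3·cos42.5° = 127.9 kN/m
Resisting force R = c_j·L + N'·tanφ_j = 14·5.5 + 115.1·tan43.9° = 77.0 + 110.8 = 187.8 kN/m
FS = R / T = 187.8 / 127.9 = 1.468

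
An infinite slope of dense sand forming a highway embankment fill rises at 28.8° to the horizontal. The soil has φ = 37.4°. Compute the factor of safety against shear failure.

FS = 1.39

For a dry cohesionless infinite slope the factor of safety is FS = tanφ / tanβ.
FS = tan37.4° / tan28.8° = 0.7646 / 0.5498 = 1.391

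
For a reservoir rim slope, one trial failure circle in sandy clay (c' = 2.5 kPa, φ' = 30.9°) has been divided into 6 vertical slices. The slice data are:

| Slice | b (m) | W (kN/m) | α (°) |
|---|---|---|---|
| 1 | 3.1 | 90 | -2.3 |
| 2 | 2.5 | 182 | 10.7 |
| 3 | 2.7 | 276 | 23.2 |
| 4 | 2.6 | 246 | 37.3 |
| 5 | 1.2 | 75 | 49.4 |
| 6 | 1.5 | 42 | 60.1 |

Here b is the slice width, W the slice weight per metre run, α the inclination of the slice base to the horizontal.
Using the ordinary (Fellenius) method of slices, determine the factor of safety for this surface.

FS = 1.35

Ordinary method of slices: FS = Σ[c'·Δl_i + (W_i cosα_i)·tanφ'] / Σ W_i sinα_i, with Δl_i = b_i / cosα_i.
Slice 1: Δl = 3.1/cos(-2.3°) = 3.102 m; N'_1 = 90·cos(-2.3°) = 89.9; c'Δl = 7.76; W sinα = -3.6
Slice 2: Δl = 2.5/cos10.7° = 2.544 m; N'_2 = 182·cos10.7° = 178.8; c'Δl = 6.36; W sinα = 33.8
Slice 3: Δl = 2.7/cos23.2° = 2.938 m; N'_3 = 276·cos23.2° = 253.7; c'Δl = 7.34; W sinα = 108.7
Slice 4: Δl = 2.6/cos37.3° = 3.268 m; N'_4 = 246·cos37.3° = 195.7; c'Δl = 8.17; W sinα = 149.1
Slice 5: Δl = 1.2/cos49.4° = 1.844 m; N'_5 = 75·cos49.4° = 48.8; c'Δl = 4.61; W sinα = 56.9
Slice 6: Δl = 1.5/cos60.1° = 3.009 m; N'_6 = 42·cos60.1° = 20.9; c'Δl = 7.52; W sinα = 36.4
Σc'Δl = 41.8 kN/m; ΣN' = 787.9 kN/m; ΣW sinα = 381.3 kN/m
Resisting = 41.8 + 787.9·tan30.9° = 41.8 + 471.5 = 513.3 kN/m
FS = 513.3 / 381.3 = 1.346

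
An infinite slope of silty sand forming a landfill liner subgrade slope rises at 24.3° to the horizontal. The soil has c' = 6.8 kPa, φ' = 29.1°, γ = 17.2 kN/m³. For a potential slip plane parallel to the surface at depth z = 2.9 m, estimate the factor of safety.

For an infinite slope with a slip plane parallel to the surface (no pore pressure): FS = [c' + γz cos²β tanφ'] / [γz sinβ cosβ].
γz = 17.2·2.9 = 49.88 kN/m²
Numerator = 6.8 + 49.88·cos²24.3°·tan29.1° = 6.8 + 49.88·0.8307·0.5566 = 29.861 kPa
Denominator = 49.88·sin24.3°·cos24.3° = 49.88·0.4115·0.9114 = 18.708 kPa
FS = 29.861 / 18.708 = 1.596

FS = 1.60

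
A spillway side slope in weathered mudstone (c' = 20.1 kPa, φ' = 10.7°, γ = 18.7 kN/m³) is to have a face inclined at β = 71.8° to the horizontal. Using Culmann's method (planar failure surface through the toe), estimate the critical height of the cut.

Culmann's analysis gives the critical failure plane at α_cr = (β + φ')/2 = (71.8 + 10.7)/2 = 41.2°, and the critical height
H_c = (4c'/γ) · sinβ cosφ' / [1 − cos(β − φ')]
    = (4·20.1/18.7) · sin71.8°·cos10.7° / [1 − cos(61.1°)]
    = 4.299 · 0.9500·0.9826 / [1 − 0.4833]
    = 4.299 · 0.9335 / 0.5167
    = 7.77 m

H_c = 7.77 m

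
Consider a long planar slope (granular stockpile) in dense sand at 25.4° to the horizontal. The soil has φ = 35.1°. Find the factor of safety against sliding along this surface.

FS = 1.48

For a dry cohesionless infinite slope the factor of safety is FS = tanφ / tanβ.
FS = tan35.1° / tan25.4° = 0.7028 / 0.4748 = 1.480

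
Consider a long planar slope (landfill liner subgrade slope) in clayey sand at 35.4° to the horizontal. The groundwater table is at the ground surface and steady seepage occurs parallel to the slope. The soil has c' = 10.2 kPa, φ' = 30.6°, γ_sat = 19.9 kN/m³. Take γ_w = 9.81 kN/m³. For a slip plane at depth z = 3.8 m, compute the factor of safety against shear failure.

With seepage parallel to the slope and the water table at the surface, the effective normal stress on the slip plane uses the buoyant unit weight γ' = γ_sat − γ_w while the driving shear stress uses γ_sat:
FS = [c' + γ' z cos²β tanφ'] / [γ_sat z sinβ cosβ]
γ' = 19.9 − 9.81 = 10.09 kN/m³
Numerator = 10.2 + 10.09·3.8·cos²35.4°·tan30.6° = 10.2 + 10.09·3.8·0.6644·0.5914 = 25.266 kPa
Denominator = 19.9·3.8·sin35.4°·cos35.4° = 19.9·3.8·0.5793·0.8151 = 35.707 kPa
FS = 25.266 / 35.707 = 0.708

FS = 0.71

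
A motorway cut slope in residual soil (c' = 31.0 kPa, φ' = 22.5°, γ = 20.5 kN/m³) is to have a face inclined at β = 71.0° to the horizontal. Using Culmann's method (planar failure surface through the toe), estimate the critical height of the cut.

H_c = 15.66 m

Culmann's analysis gives the critical failure plane at α_cr = (β + φ')/2 = (71.0 + 22.5)/2 = 46.8°, and the critical height
H_c = (4c'/γ) · sinβ cosφ' / [1 − cos(β − φ')]
    = (4·31.0/20.5) · sin71.0°·cos22.5° / [1 − cos(48.5°)]
    = 6.049 · 0.9455·0.9239 / [1 − 0.6626]
    = 6.049 · 0.8735 / 0.3374
    = 15.66 m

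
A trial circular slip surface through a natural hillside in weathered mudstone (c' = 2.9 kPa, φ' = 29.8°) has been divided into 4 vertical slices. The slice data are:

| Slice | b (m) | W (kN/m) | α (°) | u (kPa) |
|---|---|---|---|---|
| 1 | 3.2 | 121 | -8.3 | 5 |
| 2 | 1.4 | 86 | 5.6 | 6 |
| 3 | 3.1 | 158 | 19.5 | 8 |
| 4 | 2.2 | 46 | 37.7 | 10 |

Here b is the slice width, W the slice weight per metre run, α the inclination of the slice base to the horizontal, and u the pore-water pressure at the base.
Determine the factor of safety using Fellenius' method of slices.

FS = 2.92

Ordinary method of slices: FS = Σ[c'·Δl_i + (W_i cosα_i − u_i·Δl_i)·tanφ'] / Σ W_i sinα_i, with Δl_i = b_i / cosα_i.
Slice 1: Δl = 3.2/cos(-8.3°) = 3.234 m; N'_1 = 121·cos(-8.3°) − 5·3.234 = 103.6; c'Δl = 9.38; W sinα = -17.5
Slice 2: Δl = 1.4/cos5.6° = 1.407 m; N'_2 = 86·cos5.6° − 6·1.407 = 77.1; c'Δl = 4.08; W sinα = 8.4
Slice 3: Δl = 3.1/cos19.5° = 3.289 m; N'_3 = 158·cos19.5° − 8·3.289 = 122.6; c'Δl = 9.54; W sinα = 52.7
Slice 4: Δl = 2.2/cos37.7° = 2.781 m; N'_4 = 46·cos37.7° − 10·2.781 = 8.6; c'Δl = 8.06; W sinα = 28.1
Σc'Δl = 31.1 kN/m; ΣN' = 311.9 kN/m; ΣW sinα = 71.8 kN/m
Resisting = 31.1 + 311.9·tan29.8° = 31.1 + 178.6 = 209.7 kN/m
FS = 209.7 / 71.8 = 2.921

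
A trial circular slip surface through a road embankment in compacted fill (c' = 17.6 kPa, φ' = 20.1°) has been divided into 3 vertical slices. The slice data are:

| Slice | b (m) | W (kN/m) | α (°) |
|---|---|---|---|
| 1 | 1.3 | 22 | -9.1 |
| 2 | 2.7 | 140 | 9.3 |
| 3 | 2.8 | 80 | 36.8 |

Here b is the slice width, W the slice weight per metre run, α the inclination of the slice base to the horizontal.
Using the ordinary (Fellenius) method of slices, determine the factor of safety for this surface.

FS = 3.20

Ordinary method of slices: FS = Σ[c'·Δl_i + (W_i cosα_i)·tanφ'] / Σ W_i sinα_i, with Δl_i = b_i / cosα_i.
Slice 1: Δl = 1.3/cos(-9.1°) = 1.317 m; N'_1 = 22·cos(-9.1°) = 21.7; c'Δl = 23.17; W sinα = -3.5
Slice 2: Δl = 2.7/cos9.3° = 2.736 m; N'_2 = 140·cos9.3° = 138.2; c'Δl = 48.15; W sinα = 22.6
Slice 3: Δl = 2.8/cos36.8° = 3.497 m; N'_3 = 80·cos36.8° = 64.1; c'Δl = 61.54; W sinα = 47.9
Σc'Δl = 132.9 kN/m; ΣN' = 223.9 kN/m; ΣW sinα = 67.1 kN/m
Resisting = 132.9 + 223.9·tan20.1° = 132.9 + 82.0 = 214.8 kN/m
FS = 214.8 / 67.1 = 3.203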